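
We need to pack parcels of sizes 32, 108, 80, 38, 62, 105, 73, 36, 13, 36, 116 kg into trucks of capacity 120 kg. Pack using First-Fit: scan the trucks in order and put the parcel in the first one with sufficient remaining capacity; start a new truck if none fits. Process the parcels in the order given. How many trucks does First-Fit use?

7

32 kg → truck 1 (remaining 88 kg)
108 kg → truck 2 (remaining 12 kg)
80 kg → truck 1 (remaining 8 kg)
38 kg → truck 3 (remaining 82 kg)
62 kg → truck 3 (remaining 20 kg)
105 kg → truck 4 (remaining 15 kg)
73 kg → truck 5 (remaining 47 kg)
36 kg → truck 5 (remaining 11 kg)
13 kg → truck 3 (remaining 7 kg)
36 kg → truck 6 (remaining 84 kg)
116 kg → truck 7 (remaining 4 kg)
Final trucks: [32,80] [108] [38,62,13] [105] [73,36] [36] [116].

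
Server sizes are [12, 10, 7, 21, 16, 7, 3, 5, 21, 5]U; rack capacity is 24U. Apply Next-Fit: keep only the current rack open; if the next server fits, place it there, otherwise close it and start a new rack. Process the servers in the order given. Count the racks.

12U → rack 1 (remaining 12U)
10U → rack 1 (remaining 2U)
7U → rack 2 (remaining 17U)
21U → rack 3 (remaining 3U)
16U → rack 4 (remaining 8U)
7U → rack 4 (remaining 1U)
3U → rack 5 (remaining 21U)
5U → rack 5 (remaining 16U)
21U → rack 6 (remaining 3U)
5U → rack 7 (remaining 19U)

7 racks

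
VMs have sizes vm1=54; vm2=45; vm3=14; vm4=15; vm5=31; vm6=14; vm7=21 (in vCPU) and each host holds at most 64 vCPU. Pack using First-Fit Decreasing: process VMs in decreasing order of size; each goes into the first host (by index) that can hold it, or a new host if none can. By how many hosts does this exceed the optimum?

0

First-Fit Decreasing: [54] [45,15] [31,21] [14,14] → 4 hosts.
Total size 194 vCPU; any packing needs at least ⌈194/64⌉ = 4 hosts.
So 4 is already optimal.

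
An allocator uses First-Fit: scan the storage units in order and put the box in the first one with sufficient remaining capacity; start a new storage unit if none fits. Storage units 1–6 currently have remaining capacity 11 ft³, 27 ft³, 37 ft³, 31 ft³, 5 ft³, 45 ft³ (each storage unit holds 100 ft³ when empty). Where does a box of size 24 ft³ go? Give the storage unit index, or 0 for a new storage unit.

Storage units with room: storage unit 2 (27 ft³), storage unit 3 (37 ft³), storage unit 4 (31 ft³), storage unit 6 (45 ft³).
The first with room is storage unit 2.

2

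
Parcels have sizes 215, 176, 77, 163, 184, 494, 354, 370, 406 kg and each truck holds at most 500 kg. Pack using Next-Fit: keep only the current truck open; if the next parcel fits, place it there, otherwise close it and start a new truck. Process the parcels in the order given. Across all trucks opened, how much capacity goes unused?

truck 1: place 215 kg, 285 kg left
truck 1: place 176 kg, 109 kg left
truck 1: place 77 kg, 32 kg left
truck 2: place 163 kg, 337 kg left
truck 2: place 184 kg, 153 kg left
truck 3: place 494 kg, 6 kg left
truck 4: place 354 kg, 146 kg left
truck 5: place 370 kg, 130 kg left
truck 6: place 406 kg, 94 kg left
6 trucks × 500 kg = 3000 kg; used 2439 kg; unused 561 kg.

561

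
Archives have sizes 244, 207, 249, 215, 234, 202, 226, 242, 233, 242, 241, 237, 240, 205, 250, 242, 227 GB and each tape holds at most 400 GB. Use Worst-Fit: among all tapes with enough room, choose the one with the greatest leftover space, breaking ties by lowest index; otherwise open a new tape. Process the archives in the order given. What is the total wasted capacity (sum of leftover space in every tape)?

2864

tape 1: place 244 GB, 156 GB left
tape 2: place 207 GB, 193 GB left
tape 3: place 249 GB, 151 GB left
tape 4: place 215 GB, 185 GB left
tape 5: place 234 GB, 166 GB left
tape 6: place 202 GB, 198 GB left
tape 7: place 226 GB, 174 GB left
tape 8: place 242 GB, 158 GB left
tape 9: place 233 GB, 167 GB left
tape 10: place 242 GB, 158 GB left
tape 11: place 241 GB, 159 GB left
tape 12: place 237 GB, 163 GB left
tape 13: place 240 GB, 160 GB left
tape 14: place 205 GB, 195 GB left
tape 15: place 250 GB, 150 GB left
tape 16: place 242 GB, 158 GB left
tape 17: place 227 GB, 173 GB left
17 tapes × 400 GB = 6800 GB; used 3936 GB; unused 2864 GB.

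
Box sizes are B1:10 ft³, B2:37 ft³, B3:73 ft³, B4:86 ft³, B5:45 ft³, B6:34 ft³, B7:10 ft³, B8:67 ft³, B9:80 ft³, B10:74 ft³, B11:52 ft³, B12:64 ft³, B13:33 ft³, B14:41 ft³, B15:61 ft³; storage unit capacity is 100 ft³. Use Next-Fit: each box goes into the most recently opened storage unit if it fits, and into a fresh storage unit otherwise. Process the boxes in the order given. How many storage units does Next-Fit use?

storage unit 1: place B1 (10 ft³), 90 ft³ left
storage unit 1: place B2 (37 ft³), 53 ft³ left
storage unit 2: place B3 (73 ft³), 27 ft³ left
storage unit 3: place B4 (86 ft³), 14 ft³ left
storage unit 4: place B5 (45 ft³), 55 ft³ left
storage unit 4: place B6 (34 ft³), 21 ft³ left
storage unit 4: place B7 (10 ft³), 11 ft³ left
storage unit 5: place B8 (67 ft³), 33 ft³ left
storage unit 6: place B9 (80 ft³), 20 ft³ left
storage unit 7: place B10 (74 ft³), 26 ft³ left
storage unit 8: place B11 (52 ft³), 48 ft³ left
storage unit 9: place B12 (64 ft³), 36 ft³ left
storage unit 9: place B13 (33 ft³), 3 ft³ left
storage unit 10: place B14 (41 ft³), 59 ft³ left
storage unit 11: place B15 (61 ft³), 39 ft³ left
Final storage units: [10,37] [73] [86] [45,34,10] [67] [80] [74] [52] [64,33] [41] [61].

11 storage units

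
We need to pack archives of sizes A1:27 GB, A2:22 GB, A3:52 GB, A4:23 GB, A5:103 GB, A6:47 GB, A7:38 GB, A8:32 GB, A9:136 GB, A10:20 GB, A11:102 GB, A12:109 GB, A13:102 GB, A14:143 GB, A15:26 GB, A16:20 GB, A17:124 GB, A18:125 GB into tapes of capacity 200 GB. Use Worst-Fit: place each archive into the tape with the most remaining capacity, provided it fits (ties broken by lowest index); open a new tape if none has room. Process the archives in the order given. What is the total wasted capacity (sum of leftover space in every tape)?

A1 (27 GB) → tape 1 (remaining 173 GB)
A2 (22 GB) → tape 1 (remaining 151 GB)
A3 (52 GB) → tape 1 (remaining 99 GB)
A4 (23 GB) → tape 1 (remaining 76 GB)
A5 (103 GB) → tape 2 (remaining 97 GB)
A6 (47 GB) → tape 2 (remaining 50 GB)
A7 (38 GB) → tape 1 (remaining 38 GB)
A8 (32 GB) → tape 2 (remaining 18 GB)
A9 (136 GB) → tape 3 (remaining 64 GB)
A10 (20 GB) → tape 3 (remaining 44 GB)
A11 (102 GB) → tape 4 (remaining 98 GB)
A12 (109 GB) → tape 5 (remaining 91 GB)
A13 (102 GB) → tape 6 (remaining 98 GB)
A14 (143 GB) → tape 7 (remaining 57 GB)
A15 (26 GB) → tape 4 (remaining 72 GB)
A16 (20 GB) → tape 6 (remaining 78 GB)
A17 (124 GB) → tape 8 (remaining 76 GB)
A18 (125 GB) → tape 9 (remaining 75 GB)
9 tapes × 200 GB = 1800 GB; used 1251 GB; unused 549 GB.

549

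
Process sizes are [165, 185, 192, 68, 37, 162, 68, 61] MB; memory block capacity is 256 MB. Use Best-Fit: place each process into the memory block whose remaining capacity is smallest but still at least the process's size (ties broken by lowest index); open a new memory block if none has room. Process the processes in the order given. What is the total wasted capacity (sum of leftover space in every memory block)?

86

memory block 1: place 165 MB, 91 MB left
memory block 2: place 185 MB, 71 MB left
memory block 3: place 192 MB, 64 MB left
memory block 2: place 68 MB, 3 MB left
memory block 3: place 37 MB, 27 MB left
memory block 4: place 162 MB, 94 MB left
memory block 1: place 68 MB, 23 MB left
memory block 4: place 61 MB, 33 MB left
4 memory blocks × 256 MB = 1024 MB; used 938 MB; unused 86 MB.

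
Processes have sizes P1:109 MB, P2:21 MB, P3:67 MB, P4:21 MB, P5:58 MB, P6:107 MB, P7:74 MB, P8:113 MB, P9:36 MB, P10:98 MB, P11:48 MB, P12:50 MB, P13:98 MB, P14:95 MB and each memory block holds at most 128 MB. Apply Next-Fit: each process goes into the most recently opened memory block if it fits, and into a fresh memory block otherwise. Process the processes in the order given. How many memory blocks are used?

P1 (109 MB) → memory block 1 (remaining 19 MB)
P2 (21 MB) → memory block 2 (remaining 107 MB)
P3 (67 MB) → memory block 2 (remaining 40 MB)
P4 (21 MB) → memory block 2 (remaining 19 MB)
P5 (58 MB) → memory block 3 (remaining 70 MB)
P6 (107 MB) → memory block 4 (remaining 21 MB)
P7 (74 MB) → memory block 5 (remaining 54 MB)
P8 (113 MB) → memory block 6 (remaining 15 MB)
P9 (36 MB) → memory block 7 (remaining 92 MB)
P10 (98 MB) → memory block 8 (remaining 30 MB)
P11 (48 MB) → memory block 9 (remaining 80 MB)
P12 (50 MB) → memory block 9 (remaining 30 MB)
P13 (98 MB) → memory block 10 (remaining 30 MB)
P14 (95 MB) → memory block 11 (remaining 33 MB)

11 memory blocks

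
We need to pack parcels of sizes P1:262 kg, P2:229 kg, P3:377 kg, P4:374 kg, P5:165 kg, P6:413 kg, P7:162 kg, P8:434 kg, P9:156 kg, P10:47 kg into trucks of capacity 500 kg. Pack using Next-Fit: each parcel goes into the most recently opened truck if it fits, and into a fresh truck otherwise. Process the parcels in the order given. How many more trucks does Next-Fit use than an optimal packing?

2

Next-Fit: [262,229] [377] [374] [165] [413] [162] [434] [156,47] → 8 trucks.
Total size 2619 kg; any packing needs at least ⌈2619/500⌉ = 6 trucks.
An optimal packing achieves that bound: [434,47] [413] [377] [374] [262,229] [165,162,156] → 6 trucks.
Excess: 8 − 6 = 2.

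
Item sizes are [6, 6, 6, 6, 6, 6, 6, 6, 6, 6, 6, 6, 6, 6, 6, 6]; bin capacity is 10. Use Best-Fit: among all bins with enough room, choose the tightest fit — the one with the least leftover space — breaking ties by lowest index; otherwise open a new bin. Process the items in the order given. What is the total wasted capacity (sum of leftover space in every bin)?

Put 6 in bin 1; 4 remain.
Put 6 in bin 2; 4 remain.
Put 6 in bin 3; 4 remain.
Put 6 in bin 4; 4 remain.
Put 6 in bin 5; 4 remain.
Put 6 in bin 6; 4 remain.
Put 6 in bin 7; 4 remain.
Put 6 in bin 8; 4 remain.
Put 6 in bin 9; 4 remain.
Put 6 in bin 10; 4 remain.
Put 6 in bin 11; 4 remain.
Put 6 in bin 12; 4 remain.
Put 6 in bin 13; 4 remain.
Put 6 in bin 14; 4 remain.
Put 6 in bin 15; 4 remain.
Put 6 in bin 16; 4 remain.
16 bins × 10 = 160; used 96; unused 64.

64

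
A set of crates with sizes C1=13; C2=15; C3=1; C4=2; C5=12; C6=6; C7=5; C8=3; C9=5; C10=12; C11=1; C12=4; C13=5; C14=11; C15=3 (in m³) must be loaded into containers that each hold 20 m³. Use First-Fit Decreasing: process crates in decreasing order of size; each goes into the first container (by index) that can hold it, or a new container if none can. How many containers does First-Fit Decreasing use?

5 containers

Sorted descending: 15, 13, 12, 12, 11, 6, 5, 5, 5, 4, 3, 3, 2, 1, 1.
container 1: place 15 m³, 5 m³ left
container 2: place 13 m³, 7 m³ left
container 3: place 12 m³, 8 m³ left
container 4: place 12 m³, 8 m³ left
container 5: place 11 m³, 9 m³ left
container 2: place 6 m³, 1 m³ left
container 1: place 5 m³, 0 m³ left
container 3: place 5 m³, 3 m³ left
container 4: place 5 m³, 3 m³ left
container 5: place 4 m³, 5 m³ left
container 3: place 3 m³, 0 m³ left
container 4: place 3 m³, 0 m³ left
container 5: place 2 m³, 3 m³ left
container 2: place 1 m³, 0 m³ left
container 5: place 1 m³, 2 m³ left
Final containers: [15,5] [13,6,1] [12,5,3] [12,5,3] [11,4,2,1].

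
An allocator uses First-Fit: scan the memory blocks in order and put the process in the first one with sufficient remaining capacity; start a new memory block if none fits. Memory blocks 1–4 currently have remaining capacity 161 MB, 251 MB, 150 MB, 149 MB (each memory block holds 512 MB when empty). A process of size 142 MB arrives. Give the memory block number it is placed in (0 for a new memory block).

Memory blocks with room: memory block 1 (161 MB), memory block 2 (251 MB), memory block 3 (150 MB), memory block 4 (149 MB).
The first with room is memory block 1.

1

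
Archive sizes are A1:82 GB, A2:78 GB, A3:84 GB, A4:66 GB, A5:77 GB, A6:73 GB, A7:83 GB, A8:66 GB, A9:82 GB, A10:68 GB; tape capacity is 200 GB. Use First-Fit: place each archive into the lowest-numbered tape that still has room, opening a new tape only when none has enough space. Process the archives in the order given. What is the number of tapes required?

tape 1: place A1 (82 GB), 118 GB left
tape 1: place A2 (78 GB), 40 GB left
tape 2: place A3 (84 GB), 116 GB left
tape 2: place A4 (66 GB), 50 GB left
tape 3: place A5 (77 GB), 123 GB left
tape 3: place A6 (73 GB), 50 GB left
tape 4: place A7 (83 GB), 117 GB left
tape 4: place A8 (66 GB), 51 GB left
tape 5: place A9 (82 GB), 118 GB left
tape 5: place A10 (68 GB), 50 GB left
Final tapes: [82,78] [84,66] [77,73] [83,66] [82,68].

5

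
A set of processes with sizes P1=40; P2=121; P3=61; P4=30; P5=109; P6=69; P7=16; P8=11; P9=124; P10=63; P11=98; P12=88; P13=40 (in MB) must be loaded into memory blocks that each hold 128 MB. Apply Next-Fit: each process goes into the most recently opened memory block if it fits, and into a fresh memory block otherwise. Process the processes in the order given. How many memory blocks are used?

9 memory blocks

memory block 1: place P1 (40 MB), 88 MB left
memory block 2: place P2 (121 MB), 7 MB left
memory block 3: place P3 (61 MB), 67 MB left
memory block 3: place P4 (30 MB), 37 MB left
memory block 4: place P5 (109 MB), 19 MB left
memory block 5: place P6 (69 MB), 59 MB left
memory block 5: place P7 (16 MB), 43 MB left
memory block 5: place P8 (11 MB), 32 MB left
memory block 6: place P9 (124 MB), 4 MB left
memory block 7: place P10 (63 MB), 65 MB left
memory block 8: place P11 (98 MB), 30 MB left
memory block 9: place P12 (88 MB), 40 MB left
memory block 9: place P13 (40 MB), 0 MB left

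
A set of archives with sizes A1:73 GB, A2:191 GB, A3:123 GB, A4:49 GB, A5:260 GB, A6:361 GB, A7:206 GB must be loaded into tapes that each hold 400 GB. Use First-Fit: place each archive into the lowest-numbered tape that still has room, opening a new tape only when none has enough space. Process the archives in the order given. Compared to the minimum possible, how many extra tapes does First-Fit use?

First-Fit: [73,191,123] [49,260] [361] [206] → 4 tapes.
Total size 1263 GB; any packing needs at least ⌈1263/400⌉ = 4 tapes.
So 4 is already optimal.

0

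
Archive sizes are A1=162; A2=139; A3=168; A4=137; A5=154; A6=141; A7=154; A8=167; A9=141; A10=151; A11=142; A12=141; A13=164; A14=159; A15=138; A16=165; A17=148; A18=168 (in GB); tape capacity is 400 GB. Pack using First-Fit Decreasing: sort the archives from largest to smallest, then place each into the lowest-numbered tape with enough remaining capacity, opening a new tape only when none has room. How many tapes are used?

9 tapes

Sorted descending: 168, 168, 167, 165, 164, 162, 159, 154, 154, 151, 148, 142, 141, 141, 141, 139, 138, 137.
tape 1: place 168 GB, 232 GB left
tape 1: place 168 GB, 64 GB left
tape 2: place 167 GB, 233 GB left
tape 2: place 165 GB, 68 GB left
tape 3: place 164 GB, 236 GB left
tape 3: place 162 GB, 74 GB left
tape 4: place 159 GB, 241 GB left
tape 4: place 154 GB, 87 GB left
tape 5: place 154 GB, 246 GB left
tape 5: place 151 GB, 95 GB left
tape 6: place 148 GB, 252 GB left
tape 6: place 142 GB, 110 GB left
tape 7: place 141 GB, 259 GB left
tape 7: place 141 GB, 118 GB left
tape 8: place 141 GB, 259 GB left
tape 8: place 139 GB, 120 GB left
tape 9: place 138 GB, 262 GB left
tape 9: place 137 GB, 125 GB left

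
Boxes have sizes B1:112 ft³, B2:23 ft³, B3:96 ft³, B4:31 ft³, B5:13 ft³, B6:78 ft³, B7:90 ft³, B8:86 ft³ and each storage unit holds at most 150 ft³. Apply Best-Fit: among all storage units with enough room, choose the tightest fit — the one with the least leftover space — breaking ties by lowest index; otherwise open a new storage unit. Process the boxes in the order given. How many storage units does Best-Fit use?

storage unit 1: place B1 (112 ft³), 38 ft³ left
storage unit 1: place B2 (23 ft³), 15 ft³ left
storage unit 2: place B3 (96 ft³), 54 ft³ left
storage unit 2: place B4 (31 ft³), 23 ft³ left
storage unit 1: place B5 (13 ft³), 2 ft³ left
storage unit 3: place B6 (78 ft³), 72 ft³ left
storage unit 4: place B7 (90 ft³), 60 ft³ left
storage unit 5: place B8 (86 ft³), 64 ft³ left
Final storage units: [112,23,13] [96,31] [78] [90] [86].

5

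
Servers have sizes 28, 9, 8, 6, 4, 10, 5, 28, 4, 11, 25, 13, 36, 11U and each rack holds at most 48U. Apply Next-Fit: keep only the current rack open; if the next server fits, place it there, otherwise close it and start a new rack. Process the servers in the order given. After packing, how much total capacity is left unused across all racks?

Put 28U in rack 1; 20U remain.
Put 9U in rack 1; 11U remain.
Put 8U in rack 1; 3U remain.
Put 6U in rack 2; 42U remain.
Put 4U in rack 2; 38U remain.
Put 10U in rack 2; 28U remain.
Put 5U in rack 2; 23U remain.
Put 28U in rack 3; 20U remain.
Put 4U in rack 3; 16U remain.
Put 11U in rack 3; 5U remain.
Put 25U in rack 4; 23U remain.
Put 13U in rack 4; 10U remain.
Put 36U in rack 5; 12U remain.
Put 11U in rack 5; 1U remain.
5 racks × 48U = 240U; used 198U; unused 42U.

42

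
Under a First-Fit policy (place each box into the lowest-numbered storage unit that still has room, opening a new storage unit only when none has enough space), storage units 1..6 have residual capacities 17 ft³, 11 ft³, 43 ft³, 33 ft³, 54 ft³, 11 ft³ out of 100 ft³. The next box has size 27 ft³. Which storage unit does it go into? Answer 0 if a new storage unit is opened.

Storage units with room: storage unit 3 (43 ft³), storage unit 4 (33 ft³), storage unit 5 (54 ft³).
The first with room is storage unit 3.

3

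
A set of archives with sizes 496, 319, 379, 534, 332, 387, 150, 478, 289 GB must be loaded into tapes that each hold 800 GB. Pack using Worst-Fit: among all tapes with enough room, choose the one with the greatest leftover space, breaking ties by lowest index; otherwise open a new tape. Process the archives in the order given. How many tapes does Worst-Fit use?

tape 1: place 496 GB, 304 GB left
tape 2: place 319 GB, 481 GB left
tape 2: place 379 GB, 102 GB left
tape 3: place 534 GB, 266 GB left
tape 4: place 332 GB, 468 GB left
tape 4: place 387 GB, 81 GB left
tape 1: place 150 GB, 154 GB left
tape 5: place 478 GB, 322 GB left
tape 5: place 289 GB, 33 GB left
Final tapes: [496,150] [319,379] [534] [332,387] [478,289].

5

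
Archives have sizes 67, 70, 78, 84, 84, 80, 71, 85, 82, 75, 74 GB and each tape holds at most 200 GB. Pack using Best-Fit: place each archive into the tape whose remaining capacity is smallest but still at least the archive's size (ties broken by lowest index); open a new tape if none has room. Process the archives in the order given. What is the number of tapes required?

6

tape 1: place 67 GB, 133 GB left
tape 1: place 70 GB, 63 GB left
tape 2: place 78 GB, 122 GB left
tape 2: place 84 GB, 38 GB left
tape 3: place 84 GB, 116 GB left
tape 3: place 80 GB, 36 GB left
tape 4: place 71 GB, 129 GB left
tape 4: place 85 GB, 44 GB left
tape 5: place 82 GB, 118 GB left
tape 5: place 75 GB, 43 GB left
tape 6: place 74 GB, 126 GB left
Final tapes: [67,70] [78,84] [84,80] [71,85] [82,75] [74].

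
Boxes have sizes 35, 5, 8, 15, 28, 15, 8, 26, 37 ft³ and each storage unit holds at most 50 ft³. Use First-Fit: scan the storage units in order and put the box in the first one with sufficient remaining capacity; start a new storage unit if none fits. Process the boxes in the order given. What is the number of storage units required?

storage unit 1: place 35 ft³, 15 ft³ left
storage unit 1: place 5 ft³, 10 ft³ left
storage unit 1: place 8 ft³, 2 ft³ left
storage unit 2: place 15 ft³, 35 ft³ left
storage unit 2: place 28 ft³, 7 ft³ left
storage unit 3: place 15 ft³, 35 ft³ left
storage unit 3: place 8 ft³, 27 ft³ left
storage unit 3: place 26 ft³, 1 ft³ left
storage unit 4: place 37 ft³, 13 ft³ left
Final storage units: [35,5,8] [15,28] [15,8,26] [37].

4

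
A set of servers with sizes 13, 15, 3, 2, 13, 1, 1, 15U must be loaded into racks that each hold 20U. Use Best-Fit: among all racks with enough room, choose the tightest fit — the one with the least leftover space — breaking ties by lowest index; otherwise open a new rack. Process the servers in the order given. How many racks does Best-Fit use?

rack 1: place 13U, 7U left
rack 2: place 15U, 5U left
rack 2: place 3U, 2U left
rack 2: place 2U, 0U left
rack 3: place 13U, 7U left
rack 1: place 1U, 6U left
rack 1: place 1U, 5U left
rack 4: place 15U, 5U left
Final racks: [13,1,1] [15,3,2] [13] [15].

4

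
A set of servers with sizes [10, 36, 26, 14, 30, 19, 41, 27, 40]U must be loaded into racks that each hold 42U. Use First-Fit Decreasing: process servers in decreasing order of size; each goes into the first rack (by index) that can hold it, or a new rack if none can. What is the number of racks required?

7

Sorted descending: 41, 40, 36, 30, 27, 26, 19, 14, 10.
Put 41U in rack 1; 1U remain.
Put 40U in rack 2; 2U remain.
Put 36U in rack 3; 6U remain.
Put 30U in rack 4; 12U remain.
Put 27U in rack 5; 15U remain.
Put 26U in rack 6; 16U remain.
Put 19U in rack 7; 23U remain.
Put 14U in rack 5; 1U remain.
Put 10U in rack 4; 2U remain.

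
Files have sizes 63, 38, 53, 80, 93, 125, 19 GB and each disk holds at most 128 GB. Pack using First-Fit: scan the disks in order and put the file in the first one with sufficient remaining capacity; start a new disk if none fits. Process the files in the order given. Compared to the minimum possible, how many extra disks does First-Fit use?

First-Fit: [63,38,19] [53] [80] [93] [125] → 5 disks.
Total size 471 GB; any packing needs at least ⌈471/128⌉ = 4 disks.
An optimal packing achieves that bound: [125] [93,19] [80,38] [63,53] → 4 disks.
Excess: 5 − 4 = 1.

1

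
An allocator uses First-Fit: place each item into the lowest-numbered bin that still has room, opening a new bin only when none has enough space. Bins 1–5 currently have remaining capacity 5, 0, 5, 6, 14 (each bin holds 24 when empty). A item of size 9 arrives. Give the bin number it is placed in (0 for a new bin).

5

Bins with room: bin 5 (14).
The first with room is bin 5.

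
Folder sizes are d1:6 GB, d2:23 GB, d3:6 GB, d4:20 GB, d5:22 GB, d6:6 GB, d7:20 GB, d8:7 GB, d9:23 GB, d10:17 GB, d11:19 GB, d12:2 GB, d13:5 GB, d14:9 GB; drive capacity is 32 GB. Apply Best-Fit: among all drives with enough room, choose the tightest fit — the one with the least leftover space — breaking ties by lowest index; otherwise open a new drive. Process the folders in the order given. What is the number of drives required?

7

drive 1: place d1 (6 GB), 26 GB left
drive 1: place d2 (23 GB), 3 GB left
drive 2: place d3 (6 GB), 26 GB left
drive 2: place d4 (20 GB), 6 GB left
drive 3: place d5 (22 GB), 10 GB left
drive 2: place d6 (6 GB), 0 GB left
drive 4: place d7 (20 GB), 12 GB left
drive 3: place d8 (7 GB), 3 GB left
drive 5: place d9 (23 GB), 9 GB left
drive 6: place d10 (17 GB), 15 GB left
drive 7: place d11 (19 GB), 13 GB left
drive 1: place d12 (2 GB), 1 GB left
drive 5: place d13 (5 GB), 4 GB left
drive 4: place d14 (9 GB), 3 GB left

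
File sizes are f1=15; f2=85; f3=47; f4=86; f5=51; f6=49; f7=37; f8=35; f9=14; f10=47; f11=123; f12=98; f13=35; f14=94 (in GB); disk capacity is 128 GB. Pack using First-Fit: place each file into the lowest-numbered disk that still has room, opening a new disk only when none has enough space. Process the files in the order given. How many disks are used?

f1 (15 GB) → disk 1 (remaining 113 GB)
f2 (85 GB) → disk 1 (remaining 28 GB)
f3 (47 GB) → disk 2 (remaining 81 GB)
f4 (86 GB) → disk 3 (remaining 42 GB)
f5 (51 GB) → disk 2 (remaining 30 GB)
f6 (49 GB) → disk 4 (remaining 79 GB)
f7 (37 GB) → disk 3 (remaining 5 GB)
f8 (35 GB) → disk 4 (remaining 44 GB)
f9 (14 GB) → disk 1 (remaining 14 GB)
f10 (47 GB) → disk 5 (remaining 81 GB)
f11 (123 GB) → disk 6 (remaining 5 GB)
f12 (98 GB) → disk 7 (remaining 30 GB)
f13 (35 GB) → disk 4 (remaining 9 GB)
f14 (94 GB) → disk 8 (remaining 34 GB)

8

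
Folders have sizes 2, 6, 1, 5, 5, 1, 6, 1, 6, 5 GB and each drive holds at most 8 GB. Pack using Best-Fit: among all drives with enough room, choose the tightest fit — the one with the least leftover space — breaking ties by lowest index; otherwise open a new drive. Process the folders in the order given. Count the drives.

drive 1: place 2 GB, 6 GB left
drive 1: place 6 GB, 0 GB left
drive 2: place 1 GB, 7 GB left
drive 2: place 5 GB, 2 GB left
drive 3: place 5 GB, 3 GB left
drive 2: place 1 GB, 1 GB left
drive 4: place 6 GB, 2 GB left
drive 2: place 1 GB, 0 GB left
drive 5: place 6 GB, 2 GB left
drive 6: place 5 GB, 3 GB left

6 drives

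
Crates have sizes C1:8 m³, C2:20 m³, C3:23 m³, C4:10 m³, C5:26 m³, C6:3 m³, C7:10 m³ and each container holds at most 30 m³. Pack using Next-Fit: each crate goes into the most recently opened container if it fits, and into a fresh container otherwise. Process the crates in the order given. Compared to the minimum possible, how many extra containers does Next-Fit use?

1

Next-Fit: [8,20] [23] [10] [26,3] [10] → 5 containers.
Total size 100 m³; any packing needs at least ⌈100/30⌉ = 4 containers.
An optimal packing achieves that bound: [26,3] [23] [20,10] [10,8] → 4 containers.
Excess: 5 − 4 = 1.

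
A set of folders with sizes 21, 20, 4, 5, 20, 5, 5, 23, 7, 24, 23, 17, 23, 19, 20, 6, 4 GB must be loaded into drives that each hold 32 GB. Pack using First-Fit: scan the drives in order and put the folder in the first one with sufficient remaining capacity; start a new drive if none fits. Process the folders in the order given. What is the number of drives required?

21 GB → drive 1 (remaining 11 GB)
20 GB → drive 2 (remaining 12 GB)
4 GB → drive 1 (remaining 7 GB)
5 GB → drive 1 (remaining 2 GB)
20 GB → drive 3 (remaining 12 GB)
5 GB → drive 2 (remaining 7 GB)
5 GB → drive 2 (remaining 2 GB)
23 GB → drive 4 (remaining 9 GB)
7 GB → drive 3 (remaining 5 GB)
24 GB → drive 5 (remaining 8 GB)
23 GB → drive 6 (remaining 9 GB)
17 GB → drive 7 (remaining 15 GB)
23 GB → drive 8 (remaining 9 GB)
19 GB → drive 9 (remaining 13 GB)
20 GB → drive 10 (remaining 12 GB)
6 GB → drive 4 (remaining 3 GB)
4 GB → drive 3 (remaining 1 GB)
Final drives: [21,4,5] [20,5,5] [20,7,4] [23,6] [24] [23] [17] [23] [19] [20].

10 drives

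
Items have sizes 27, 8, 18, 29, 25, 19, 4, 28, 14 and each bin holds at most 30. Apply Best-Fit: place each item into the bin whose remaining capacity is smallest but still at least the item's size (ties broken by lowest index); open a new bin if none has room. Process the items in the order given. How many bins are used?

7 bins

Put 27 in bin 1; 3 remain.
Put 8 in bin 2; 22 remain.
Put 18 in bin 2; 4 remain.
Put 29 in bin 3; 1 remain.
Put 25 in bin 4; 5 remain.
Put 19 in bin 5; 11 remain.
Put 4 in bin 2; 0 remain.
Put 28 in bin 6; 2 remain.
Put 14 in bin 7; 16 remain.
Final bins: [27] [8,18,4] [29] [25] [19] [28] [14].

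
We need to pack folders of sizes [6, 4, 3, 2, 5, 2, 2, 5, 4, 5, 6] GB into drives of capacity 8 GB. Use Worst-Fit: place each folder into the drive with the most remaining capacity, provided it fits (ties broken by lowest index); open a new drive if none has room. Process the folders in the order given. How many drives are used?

7 drives

6 GB → drive 1 (remaining 2 GB)
4 GB → drive 2 (remaining 4 GB)
3 GB → drive 2 (remaining 1 GB)
2 GB → drive 1 (remaining 0 GB)
5 GB → drive 3 (remaining 3 GB)
2 GB → drive 3 (remaining 1 GB)
2 GB → drive 4 (remaining 6 GB)
5 GB → drive 4 (remaining 1 GB)
4 GB → drive 5 (remaining 4 GB)
5 GB → drive 6 (remaining 3 GB)
6 GB → drive 7 (remaining 2 GB)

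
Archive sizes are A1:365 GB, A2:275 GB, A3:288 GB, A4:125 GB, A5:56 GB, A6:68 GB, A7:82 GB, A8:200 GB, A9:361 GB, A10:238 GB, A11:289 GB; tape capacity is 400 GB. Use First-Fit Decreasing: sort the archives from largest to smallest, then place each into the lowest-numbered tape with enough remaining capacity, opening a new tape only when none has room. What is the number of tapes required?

Sorted descending: 365, 361, 289, 288, 275, 238, 200, 125, 82, 68, 56.
tape 1: place 365 GB, 35 GB left
tape 2: place 361 GB, 39 GB left
tape 3: place 289 GB, 111 GB left
tape 4: place 288 GB, 112 GB left
tape 5: place 275 GB, 125 GB left
tape 6: place 238 GB, 162 GB left
tape 7: place 200 GB, 200 GB left
tape 5: place 125 GB, 0 GB left
tape 3: place 82 GB, 29 GB left
tape 4: place 68 GB, 44 GB left
tape 6: place 56 GB, 106 GB left

7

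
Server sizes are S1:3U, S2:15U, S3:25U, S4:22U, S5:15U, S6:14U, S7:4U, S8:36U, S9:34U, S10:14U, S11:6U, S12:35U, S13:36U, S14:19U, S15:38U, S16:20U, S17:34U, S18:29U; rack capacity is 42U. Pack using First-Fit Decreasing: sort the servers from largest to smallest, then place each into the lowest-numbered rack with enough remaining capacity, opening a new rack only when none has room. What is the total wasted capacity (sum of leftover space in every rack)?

Sorted descending: 38, 36, 36, 35, 34, 34, 29, 25, 22, 20, 19, 15, 15, 14, 14, 6, 4, 3.
38U → rack 1 (remaining 4U)
36U → rack 2 (remaining 6U)
36U → rack 3 (remaining 6U)
35U → rack 4 (remaining 7U)
34U → rack 5 (remaining 8U)
34U → rack 6 (remaining 8U)
29U → rack 7 (remaining 13U)
25U → rack 8 (remaining 17U)
22U → rack 9 (remaining 20U)
20U → rack 9 (remaining 0U)
19U → rack 10 (remaining 23U)
15U → rack 8 (remaining 2U)
15U → rack 10 (remaining 8U)
14U → rack 11 (remaining 28U)
14U → rack 11 (remaining 14U)
6U → rack 2 (remaining 0U)
4U → rack 1 (remaining 0U)
3U → rack 3 (remaining 3U)
11 racks × 42U = 462U; used 399U; unused 63U.

63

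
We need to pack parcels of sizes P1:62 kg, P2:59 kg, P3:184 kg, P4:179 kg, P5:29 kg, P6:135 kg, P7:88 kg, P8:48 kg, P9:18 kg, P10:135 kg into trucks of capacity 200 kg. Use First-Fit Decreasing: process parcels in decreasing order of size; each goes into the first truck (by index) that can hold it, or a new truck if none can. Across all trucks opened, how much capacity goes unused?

Sorted descending: 184, 179, 135, 135, 88, 62, 59, 48, 29, 18.
truck 1: place 184 kg, 16 kg left
truck 2: place 179 kg, 21 kg left
truck 3: place 135 kg, 65 kg left
truck 4: place 135 kg, 65 kg left
truck 5: place 88 kg, 112 kg left
truck 3: place 62 kg, 3 kg left
truck 4: place 59 kg, 6 kg left
truck 5: place 48 kg, 64 kg left
truck 5: place 29 kg, 35 kg left
truck 2: place 18 kg, 3 kg left
5 trucks × 200 kg = 1000 kg; used 937 kg; unused 63 kg.

63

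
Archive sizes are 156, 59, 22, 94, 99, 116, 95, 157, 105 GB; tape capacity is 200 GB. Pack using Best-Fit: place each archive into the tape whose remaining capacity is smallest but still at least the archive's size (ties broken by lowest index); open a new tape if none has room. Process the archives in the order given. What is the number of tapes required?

6

156 GB → tape 1 (remaining 44 GB)
59 GB → tape 2 (remaining 141 GB)
22 GB → tape 1 (remaining 22 GB)
94 GB → tape 2 (remaining 47 GB)
99 GB → tape 3 (remaining 101 GB)
116 GB → tape 4 (remaining 84 GB)
95 GB → tape 3 (remaining 6 GB)
157 GB → tape 5 (remaining 43 GB)
105 GB → tape 6 (remaining 95 GB)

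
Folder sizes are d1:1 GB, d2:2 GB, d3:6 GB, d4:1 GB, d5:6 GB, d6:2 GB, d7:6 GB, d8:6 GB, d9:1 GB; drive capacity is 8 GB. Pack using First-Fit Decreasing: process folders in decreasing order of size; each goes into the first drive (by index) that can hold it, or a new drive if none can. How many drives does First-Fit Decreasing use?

4

Sorted descending: 6, 6, 6, 6, 2, 2, 1, 1, 1.
drive 1: place 6 GB, 2 GB left
drive 2: place 6 GB, 2 GB left
drive 3: place 6 GB, 2 GB left
drive 4: place 6 GB, 2 GB left
drive 1: place 2 GB, 0 GB left
drive 2: place 2 GB, 0 GB left
drive 3: place 1 GB, 1 GB left
drive 3: place 1 GB, 0 GB left
drive 4: place 1 GB, 1 GB left
Final drives: [6,2] [6,2] [6,1,1] [6,1].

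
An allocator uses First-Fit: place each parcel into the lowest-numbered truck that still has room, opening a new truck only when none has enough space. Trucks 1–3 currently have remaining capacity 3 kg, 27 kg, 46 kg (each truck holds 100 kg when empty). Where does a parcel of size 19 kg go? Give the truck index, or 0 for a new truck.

Trucks with room: truck 2 (27 kg), truck 3 (46 kg).
The first with room is truck 2.

2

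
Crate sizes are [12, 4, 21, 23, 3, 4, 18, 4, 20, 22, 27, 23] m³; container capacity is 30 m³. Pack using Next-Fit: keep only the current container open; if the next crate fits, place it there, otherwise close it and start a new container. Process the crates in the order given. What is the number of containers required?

12 m³ → container 1 (remaining 18 m³)
4 m³ → container 1 (remaining 14 m³)
21 m³ → container 2 (remaining 9 m³)
23 m³ → container 3 (remaining 7 m³)
3 m³ → container 3 (remaining 4 m³)
4 m³ → container 3 (remaining 0 m³)
18 m³ → container 4 (remaining 12 m³)
4 m³ → container 4 (remaining 8 m³)
20 m³ → container 5 (remaining 10 m³)
22 m³ → container 6 (remaining 8 m³)
27 m³ → container 7 (remaining 3 m³)
23 m³ → container 8 (remaining 7 m³)

8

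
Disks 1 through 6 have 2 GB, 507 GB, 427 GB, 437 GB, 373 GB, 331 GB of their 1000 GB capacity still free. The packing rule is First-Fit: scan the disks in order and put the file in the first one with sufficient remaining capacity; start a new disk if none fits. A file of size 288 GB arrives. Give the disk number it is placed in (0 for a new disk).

2

Disks with room: disk 2 (507 GB), disk 3 (427 GB), disk 4 (437 GB), disk 5 (373 GB), disk 6 (331 GB).
The first with room is disk 2.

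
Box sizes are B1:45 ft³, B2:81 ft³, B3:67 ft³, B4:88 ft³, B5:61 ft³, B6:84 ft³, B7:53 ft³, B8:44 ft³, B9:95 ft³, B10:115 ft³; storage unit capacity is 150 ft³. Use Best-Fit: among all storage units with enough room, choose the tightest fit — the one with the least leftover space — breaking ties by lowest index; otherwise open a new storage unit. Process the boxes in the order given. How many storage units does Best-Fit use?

Put B1 (45 ft³) in storage unit 1; 105 ft³ remain.
Put B2 (81 ft³) in storage unit 1; 24 ft³ remain.
Put B3 (67 ft³) in storage unit 2; 83 ft³ remain.
Put B4 (88 ft³) in storage unit 3; 62 ft³ remain.
Put B5 (61 ft³) in storage unit 3; 1 ft³ remain.
Put B6 (84 ft³) in storage unit 4; 66 ft³ remain.
Put B7 (53 ft³) in storage unit 4; 13 ft³ remain.
Put B8 (44 ft³) in storage unit 2; 39 ft³ remain.
Put B9 (95 ft³) in storage unit 5; 55 ft³ remain.
Put B10 (115 ft³) in storage unit 6; 35 ft³ remain.

6 storage units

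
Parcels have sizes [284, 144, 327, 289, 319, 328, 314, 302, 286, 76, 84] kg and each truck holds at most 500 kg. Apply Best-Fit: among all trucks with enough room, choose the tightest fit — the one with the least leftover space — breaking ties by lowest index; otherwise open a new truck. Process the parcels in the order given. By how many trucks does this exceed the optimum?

0

Best-Fit: [284,144] [327] [289] [319] [328,76,84] [314] [302] [286] → 8 trucks.
8 parcels exceed 250 kg (half the capacity), and no two of those can share a truck, so at least 8 trucks are needed.
So 8 is already optimal.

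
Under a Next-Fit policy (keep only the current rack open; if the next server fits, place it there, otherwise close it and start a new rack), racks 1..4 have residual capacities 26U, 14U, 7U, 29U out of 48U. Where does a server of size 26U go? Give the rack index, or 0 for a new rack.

Next-Fit only looks at rack 4, which has 29U free.
26U fits there.

4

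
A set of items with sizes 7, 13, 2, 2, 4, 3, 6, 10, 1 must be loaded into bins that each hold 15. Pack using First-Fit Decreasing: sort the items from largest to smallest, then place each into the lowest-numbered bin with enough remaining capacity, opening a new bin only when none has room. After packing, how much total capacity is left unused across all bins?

Sorted descending: 13, 10, 7, 6, 4, 3, 2, 2, 1.
Put 13 in bin 1; 2 remain.
Put 10 in bin 2; 5 remain.
Put 7 in bin 3; 8 remain.
Put 6 in bin 3; 2 remain.
Put 4 in bin 2; 1 remain.
Put 3 in bin 4; 12 remain.
Put 2 in bin 1; 0 remain.
Put 2 in bin 3; 0 remain.
Put 1 in bin 2; 0 remain.
4 bins × 15 = 60; used 48; unused 12.

12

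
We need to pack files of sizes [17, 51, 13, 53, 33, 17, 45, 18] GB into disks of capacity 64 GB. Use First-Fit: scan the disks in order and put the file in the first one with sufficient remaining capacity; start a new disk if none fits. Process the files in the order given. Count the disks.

disk 1: place 17 GB, 47 GB left
disk 2: place 51 GB, 13 GB left
disk 1: place 13 GB, 34 GB left
disk 3: place 53 GB, 11 GB left
disk 1: place 33 GB, 1 GB left
disk 4: place 17 GB, 47 GB left
disk 4: place 45 GB, 2 GB left
disk 5: place 18 GB, 46 GB left
Final disks: [17,13,33] [51] [53] [17,45] [18].

5 disks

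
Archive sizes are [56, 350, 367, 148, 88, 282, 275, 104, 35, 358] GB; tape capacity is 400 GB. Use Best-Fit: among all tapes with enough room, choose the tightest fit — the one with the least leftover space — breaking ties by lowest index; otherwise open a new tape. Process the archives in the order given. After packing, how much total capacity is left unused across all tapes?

337

tape 1: place 56 GB, 344 GB left
tape 2: place 350 GB, 50 GB left
tape 3: place 367 GB, 33 GB left
tape 1: place 148 GB, 196 GB left
tape 1: place 88 GB, 108 GB left
tape 4: place 282 GB, 118 GB left
tape 5: place 275 GB, 125 GB left
tape 1: place 104 GB, 4 GB left
tape 2: place 35 GB, 15 GB left
tape 6: place 358 GB, 42 GB left
6 tapes × 400 GB = 2400 GB; used 2063 GB; unused 337 GB.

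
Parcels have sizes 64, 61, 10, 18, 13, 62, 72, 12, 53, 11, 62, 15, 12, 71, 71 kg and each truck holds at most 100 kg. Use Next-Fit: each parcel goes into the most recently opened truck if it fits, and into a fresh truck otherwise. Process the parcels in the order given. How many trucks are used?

64 kg → truck 1 (remaining 36 kg)
61 kg → truck 2 (remaining 39 kg)
10 kg → truck 2 (remaining 29 kg)
18 kg → truck 2 (remaining 11 kg)
13 kg → truck 3 (remaining 87 kg)
62 kg → truck 3 (remaining 25 kg)
72 kg → truck 4 (remaining 28 kg)
12 kg → truck 4 (remaining 16 kg)
53 kg → truck 5 (remaining 47 kg)
11 kg → truck 5 (remaining 36 kg)
62 kg → truck 6 (remaining 38 kg)
15 kg → truck 6 (remaining 23 kg)
12 kg → truck 6 (remaining 11 kg)
71 kg → truck 7 (remaining 29 kg)
71 kg → truck 8 (remaining 29 kg)
Final trucks: [64] [61,10,18] [13,62] [72,12] [53,11] [62,15,12] [71] [71].

8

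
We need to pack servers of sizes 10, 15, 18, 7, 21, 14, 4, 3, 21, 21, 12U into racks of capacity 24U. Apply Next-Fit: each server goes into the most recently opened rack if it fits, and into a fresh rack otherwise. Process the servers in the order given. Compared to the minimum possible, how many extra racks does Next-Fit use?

Next-Fit: [10] [15] [18] [7] [21] [14,4,3] [21] [21] [12] → 9 racks.
Total size 146U; any packing needs at least ⌈146/24⌉ = 7 racks.
An optimal packing achieves that bound: [21,3] [21] [21] [18,4] [15,7] [14,10] [12] → 7 racks.
Excess: 9 − 7 = 2.

2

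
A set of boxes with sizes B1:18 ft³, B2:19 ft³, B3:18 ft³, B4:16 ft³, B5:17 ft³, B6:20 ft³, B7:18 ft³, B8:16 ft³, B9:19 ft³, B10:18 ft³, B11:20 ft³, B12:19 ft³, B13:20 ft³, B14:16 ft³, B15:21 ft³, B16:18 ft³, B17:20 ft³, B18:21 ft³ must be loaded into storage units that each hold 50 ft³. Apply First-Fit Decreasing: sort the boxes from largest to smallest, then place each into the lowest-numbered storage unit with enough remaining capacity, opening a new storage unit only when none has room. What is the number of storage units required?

9 storage units

Sorted descending: 21, 21, 20, 20, 20, 20, 19, 19, 19, 18, 18, 18, 18, 18, 17, 16, 16, 16.
21 ft³ → storage unit 1 (remaining 29 ft³)
21 ft³ → storage unit 1 (remaining 8 ft³)
20 ft³ → storage unit 2 (remaining 30 ft³)
20 ft³ → storage unit 2 (remaining 10 ft³)
20 ft³ → storage unit 3 (remaining 30 ft³)
20 ft³ → storage unit 3 (remaining 10 ft³)
19 ft³ → storage unit 4 (remaining 31 ft³)
19 ft³ → storage unit 4 (remaining 12 ft³)
19 ft³ → storage unit 5 (remaining 31 ft³)
18 ft³ → storage unit 5 (remaining 13 ft³)
18 ft³ → storage unit 6 (remaining 32 ft³)
18 ft³ → storage unit 6 (remaining 14 ft³)
18 ft³ → storage unit 7 (remaining 32 ft³)
18 ft³ → storage unit 7 (remaining 14 ft³)
17 ft³ → storage unit 8 (remaining 33 ft³)
16 ft³ → storage unit 8 (remaining 17 ft³)
16 ft³ → storage unit 8 (remaining 1 ft³)
16 ft³ → storage unit 9 (remaining 34 ft³)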